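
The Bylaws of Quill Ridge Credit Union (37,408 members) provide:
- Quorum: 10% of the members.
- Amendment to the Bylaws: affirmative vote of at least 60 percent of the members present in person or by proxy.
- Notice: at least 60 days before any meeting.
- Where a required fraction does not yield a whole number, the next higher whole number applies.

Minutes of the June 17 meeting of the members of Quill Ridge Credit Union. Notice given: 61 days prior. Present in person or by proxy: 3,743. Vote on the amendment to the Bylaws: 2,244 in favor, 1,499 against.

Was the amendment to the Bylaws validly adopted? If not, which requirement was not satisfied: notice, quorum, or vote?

Notice: 61 days given; 60 required. Satisfied.
Quorum: 10% of 37,408 = 3,740.80, rounded up to 3,741; 3,743 present. Satisfied.
Vote: requires three-fifths of those present (3,743); 3/5 of 3743 = 2245.80, rounded up to 2246, so 2,246 needed; 2,244 in favor. Not satisfied.

Invalid — vote requirement not satisfied.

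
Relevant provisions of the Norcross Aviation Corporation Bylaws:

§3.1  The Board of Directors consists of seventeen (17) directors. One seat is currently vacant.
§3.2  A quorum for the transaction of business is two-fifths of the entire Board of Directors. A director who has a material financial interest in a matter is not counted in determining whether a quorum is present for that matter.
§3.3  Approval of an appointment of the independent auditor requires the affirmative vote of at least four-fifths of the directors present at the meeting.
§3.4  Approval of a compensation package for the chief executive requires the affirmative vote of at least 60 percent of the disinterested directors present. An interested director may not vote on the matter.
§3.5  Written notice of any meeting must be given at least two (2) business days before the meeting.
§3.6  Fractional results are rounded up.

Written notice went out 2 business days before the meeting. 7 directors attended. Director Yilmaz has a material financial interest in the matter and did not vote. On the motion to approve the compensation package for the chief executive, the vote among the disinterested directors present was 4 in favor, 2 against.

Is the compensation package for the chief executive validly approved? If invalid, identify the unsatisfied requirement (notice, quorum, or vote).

Notice: 2 business days given; 2 required (2 ≥ 2). Satisfied.
Quorum: 7 present, but the 1 interested director does not count, leaving 6. Quorum is 7. Not satisfied.
Vote: the compensation package for the chief executive requires three-fifths of the disinterested directors present (7 − 1 = 6). 3/5 of 6 = 3.60, rounded up to 4, so 4 affirmative votes are needed; 4 voted in favor. Satisfied. (Moot — without a quorum no business can be validly transacted.)

Invalid — quorum requirement not satisfied.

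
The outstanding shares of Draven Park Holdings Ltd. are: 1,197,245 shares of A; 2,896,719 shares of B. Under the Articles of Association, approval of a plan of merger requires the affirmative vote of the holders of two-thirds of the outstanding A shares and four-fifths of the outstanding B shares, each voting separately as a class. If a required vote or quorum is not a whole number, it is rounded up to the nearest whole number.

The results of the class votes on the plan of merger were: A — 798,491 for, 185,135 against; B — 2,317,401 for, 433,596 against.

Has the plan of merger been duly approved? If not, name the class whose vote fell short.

A: 2/3 of 1197245 = 798163.33, rounded up to 798164; 798,164 required, 798,491 in favor — approved.
B: 4/5 of 2896719 = 2317375.20, rounded up to 2317376; 2,317,376 required, 2,317,401 in favor — approved.

Approved — every class gave the required vote.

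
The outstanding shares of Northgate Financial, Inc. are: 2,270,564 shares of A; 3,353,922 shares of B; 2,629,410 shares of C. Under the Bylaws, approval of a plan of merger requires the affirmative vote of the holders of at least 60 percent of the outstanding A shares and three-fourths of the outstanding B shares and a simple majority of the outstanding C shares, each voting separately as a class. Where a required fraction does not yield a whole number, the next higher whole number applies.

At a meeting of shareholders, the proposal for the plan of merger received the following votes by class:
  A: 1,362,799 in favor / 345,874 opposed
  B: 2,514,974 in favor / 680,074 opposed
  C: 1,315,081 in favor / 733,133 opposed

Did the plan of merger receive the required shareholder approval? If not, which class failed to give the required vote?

Not approved — the B shares did not give the required vote.

A: 3/5 of 2270564 = 1362338.40, rounded up to 1362339; 1,362,339 required, 1,362,799 in favor — approved.
B: 3/4 of 3353922 = 2515441.50, rounded up to 2515442; 2,515,442 required, 2,514,974 in favor — not approved.
C: a majority of 2629410 is 1314706; 1,314,706 required, 1,315,081 in favor — approved.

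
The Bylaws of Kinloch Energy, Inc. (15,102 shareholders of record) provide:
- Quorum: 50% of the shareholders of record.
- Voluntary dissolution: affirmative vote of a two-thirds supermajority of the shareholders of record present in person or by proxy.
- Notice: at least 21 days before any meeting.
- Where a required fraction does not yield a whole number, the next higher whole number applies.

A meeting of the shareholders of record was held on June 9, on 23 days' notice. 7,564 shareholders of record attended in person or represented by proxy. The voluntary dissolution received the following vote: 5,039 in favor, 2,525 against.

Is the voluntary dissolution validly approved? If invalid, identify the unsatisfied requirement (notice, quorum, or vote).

Notice: 23 days given; 21 required. Satisfied.
Quorum: 50% of 15,102 = 7,551; 7,564 present. Satisfied.
Vote: requires two-thirds of those present (7,564); 2/3 of 7564 = 5042.67, rounded up to 5043, so 5,043 needed; 5,039 in favor. Not satisfied.

Invalid — vote requirement not satisfied.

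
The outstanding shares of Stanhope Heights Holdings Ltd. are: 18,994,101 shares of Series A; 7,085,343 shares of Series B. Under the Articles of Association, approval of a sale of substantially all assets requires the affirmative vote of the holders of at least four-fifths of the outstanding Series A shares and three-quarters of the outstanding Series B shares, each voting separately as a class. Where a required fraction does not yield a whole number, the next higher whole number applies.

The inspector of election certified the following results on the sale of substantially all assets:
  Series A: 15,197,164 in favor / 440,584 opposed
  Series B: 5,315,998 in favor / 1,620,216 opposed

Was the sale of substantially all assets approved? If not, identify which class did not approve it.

Approved — every class gave the required vote.

Series A: 4/5 of 18994101 = 15195280.80, rounded up to 15195281; 15,195,281 required, 15,197,164 in favor — approved.
Series B: 3/4 of 7085343 = 5314007.25, rounded up to 5314008; 5,314,008 required, 5,315,998 in favor — approved.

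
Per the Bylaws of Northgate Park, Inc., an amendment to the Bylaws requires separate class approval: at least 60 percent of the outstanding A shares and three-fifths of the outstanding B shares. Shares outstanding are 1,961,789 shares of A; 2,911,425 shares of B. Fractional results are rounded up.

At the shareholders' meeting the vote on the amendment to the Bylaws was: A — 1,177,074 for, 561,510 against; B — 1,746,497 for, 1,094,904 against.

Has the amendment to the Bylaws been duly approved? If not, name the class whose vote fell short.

Not approved — the B shares did not give the required vote.

A: 3/5 of 1961789 = 1177073.40, rounded up to 1177074; 1,177,074 required, 1,177,074 in favor — approved.
B: 3/5 of 2911425 = 1746855; 1,746,855 required, 1,746,497 in favor — not approved.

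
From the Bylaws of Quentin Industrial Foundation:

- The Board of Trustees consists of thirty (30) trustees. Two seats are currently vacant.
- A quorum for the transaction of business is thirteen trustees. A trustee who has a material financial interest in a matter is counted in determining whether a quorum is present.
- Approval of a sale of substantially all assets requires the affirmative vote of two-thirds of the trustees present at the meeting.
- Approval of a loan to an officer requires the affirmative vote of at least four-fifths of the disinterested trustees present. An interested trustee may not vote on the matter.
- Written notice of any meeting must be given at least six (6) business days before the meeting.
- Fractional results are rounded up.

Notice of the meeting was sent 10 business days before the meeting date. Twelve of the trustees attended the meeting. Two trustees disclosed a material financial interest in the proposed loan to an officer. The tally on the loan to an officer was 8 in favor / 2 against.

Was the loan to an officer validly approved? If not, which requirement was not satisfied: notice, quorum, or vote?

Notice: 10 business days given; 6 required (10 ≥ 6). Satisfied.
Quorum: 12 present (interested trustees count toward quorum); quorum is 13. Not satisfied.
Vote: the loan to an officer requires four-fifths of the disinterested trustees present (12 − 2 = 10). 4/5 of 10 = 8, so 8 affirmative votes are needed; 8 voted in favor. Satisfied. (Moot — without a quorum no business can be validly transacted.)

Invalid — quorum requirement not satisfied.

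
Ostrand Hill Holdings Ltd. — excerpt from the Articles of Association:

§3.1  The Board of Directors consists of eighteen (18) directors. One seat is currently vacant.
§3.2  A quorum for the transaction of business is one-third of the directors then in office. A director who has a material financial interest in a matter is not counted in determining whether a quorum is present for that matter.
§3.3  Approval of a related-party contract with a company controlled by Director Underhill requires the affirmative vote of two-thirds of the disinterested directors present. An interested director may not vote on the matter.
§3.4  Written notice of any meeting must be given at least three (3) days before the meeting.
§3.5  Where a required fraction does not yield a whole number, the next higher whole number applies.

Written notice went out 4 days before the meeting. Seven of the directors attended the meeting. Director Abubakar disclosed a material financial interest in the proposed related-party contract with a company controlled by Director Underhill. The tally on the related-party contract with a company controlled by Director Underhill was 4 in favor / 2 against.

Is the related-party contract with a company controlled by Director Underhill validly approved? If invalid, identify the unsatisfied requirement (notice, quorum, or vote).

Valid — all requirements satisfied.

Notice: 4 days given; 3 required (4 ≥ 3). Satisfied.
Quorum: 7 present, but the 1 interested director does not count, leaving 6. Quorum is 6. Satisfied.
Vote: the related-party contract with a company controlled by Director Underhill requires two-thirds of the disinterested directors present (7 − 1 = 6). 2/3 of 6 = 4, so 4 affirmative votes are needed; 4 voted in favor. Satisfied.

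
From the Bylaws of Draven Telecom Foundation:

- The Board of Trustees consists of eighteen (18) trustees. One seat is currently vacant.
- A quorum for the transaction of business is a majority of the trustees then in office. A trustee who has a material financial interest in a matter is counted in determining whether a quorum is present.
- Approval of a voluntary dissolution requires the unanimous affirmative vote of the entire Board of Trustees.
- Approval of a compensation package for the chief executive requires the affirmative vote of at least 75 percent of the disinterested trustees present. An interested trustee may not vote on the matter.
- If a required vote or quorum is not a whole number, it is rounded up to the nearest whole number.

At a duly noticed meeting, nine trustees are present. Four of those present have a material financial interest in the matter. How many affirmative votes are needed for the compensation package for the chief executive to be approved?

4

The compensation package for the chief executive requires three-fourths of the disinterested trustees present (9 − 4 = 5).
3/4 of 5 = 3.75, rounded up to 4.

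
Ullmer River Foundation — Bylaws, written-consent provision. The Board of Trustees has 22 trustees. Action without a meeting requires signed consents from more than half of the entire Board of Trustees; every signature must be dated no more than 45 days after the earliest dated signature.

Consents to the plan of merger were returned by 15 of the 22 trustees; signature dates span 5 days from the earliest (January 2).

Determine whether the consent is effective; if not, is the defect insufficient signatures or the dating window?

Signatures required: more than half of 22 — a majority of 22 is 12, so 12 needed; 15 signed. Sufficient.
Dating window: the latest signature is 5 days after the earliest; the limit is 45 days. Within the window.

Effective — both the signature and dating-window requirements are satisfied.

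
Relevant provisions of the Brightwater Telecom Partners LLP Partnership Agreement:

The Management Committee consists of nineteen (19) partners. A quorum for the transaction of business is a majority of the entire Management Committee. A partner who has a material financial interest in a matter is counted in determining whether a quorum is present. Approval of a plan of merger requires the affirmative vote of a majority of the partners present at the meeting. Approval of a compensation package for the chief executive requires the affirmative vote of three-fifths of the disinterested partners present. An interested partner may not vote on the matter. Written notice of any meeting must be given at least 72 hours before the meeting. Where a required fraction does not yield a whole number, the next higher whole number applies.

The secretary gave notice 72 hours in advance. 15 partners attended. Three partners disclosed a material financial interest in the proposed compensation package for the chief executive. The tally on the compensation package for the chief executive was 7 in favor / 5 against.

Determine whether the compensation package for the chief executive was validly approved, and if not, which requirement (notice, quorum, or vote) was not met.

Invalid — vote requirement not satisfied.

Notice: 72 hours given; 72 required (72 ≥ 72). Satisfied.
Quorum: 15 present (interested partners count toward quorum); quorum is 10. Satisfied.
Vote: the compensation package for the chief executive requires three-fifths of the disinterested partners present (15 − 3 = 12). 3/5 of 12 = 7.20, rounded up to 8, so 8 affirmative votes are needed; 7 voted in favor. Not satisfied.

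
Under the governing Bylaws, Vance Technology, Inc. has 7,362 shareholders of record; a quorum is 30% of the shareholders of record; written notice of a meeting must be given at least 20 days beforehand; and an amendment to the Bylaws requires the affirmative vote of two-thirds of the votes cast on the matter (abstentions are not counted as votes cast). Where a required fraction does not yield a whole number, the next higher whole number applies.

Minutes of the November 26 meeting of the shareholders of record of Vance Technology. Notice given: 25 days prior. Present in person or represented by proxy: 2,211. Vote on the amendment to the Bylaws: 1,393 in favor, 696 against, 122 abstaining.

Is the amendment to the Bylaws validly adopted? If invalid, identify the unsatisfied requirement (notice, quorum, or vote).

Valid — all requirements satisfied.

Notice: 25 days given; 20 required. Satisfied.
Quorum: 30% of 7,362 = 2,208.60, rounded up to 2,209; 2,211 present. Satisfied.
Vote: requires two-thirds of the votes cast (2,211 − 122 abstaining = 2,089); 2/3 of 2089 = 1392.67, rounded up to 1393, so 1,393 needed; 1,393 in favor. Satisfied.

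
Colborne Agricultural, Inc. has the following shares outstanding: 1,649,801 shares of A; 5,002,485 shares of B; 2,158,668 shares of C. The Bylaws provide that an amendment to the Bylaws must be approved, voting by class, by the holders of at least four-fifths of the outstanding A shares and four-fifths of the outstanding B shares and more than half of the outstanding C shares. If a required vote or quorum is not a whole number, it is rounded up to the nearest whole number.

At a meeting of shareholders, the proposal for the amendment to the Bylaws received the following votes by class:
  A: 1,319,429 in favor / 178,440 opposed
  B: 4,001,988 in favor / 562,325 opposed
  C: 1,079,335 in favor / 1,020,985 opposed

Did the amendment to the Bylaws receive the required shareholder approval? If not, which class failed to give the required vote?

Not approved — the A shares did not give the required vote.

A: 4/5 of 1649801 = 1319840.80, rounded up to 1319841; 1,319,841 required, 1,319,429 in favor — not approved.
B: 4/5 of 5002485 = 4001988; 4,001,988 required, 4,001,988 in favor — approved.
C: a majority of 2158668 is 1079335; 1,079,335 required, 1,079,335 in favor — approved.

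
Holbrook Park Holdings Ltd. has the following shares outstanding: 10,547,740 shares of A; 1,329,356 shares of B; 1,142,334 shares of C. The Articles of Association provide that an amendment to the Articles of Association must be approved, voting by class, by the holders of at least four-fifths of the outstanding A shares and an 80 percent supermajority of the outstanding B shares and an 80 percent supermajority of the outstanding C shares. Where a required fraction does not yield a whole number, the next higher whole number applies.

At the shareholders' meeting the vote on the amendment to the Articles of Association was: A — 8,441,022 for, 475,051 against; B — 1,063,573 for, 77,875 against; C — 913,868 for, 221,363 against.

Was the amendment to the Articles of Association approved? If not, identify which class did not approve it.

Approved — every class gave the required vote.

A: 4/5 of 10547740 = 8438192; 8,438,192 required, 8,441,022 in favor — approved.
B: 4/5 of 1329356 = 1063484.80, rounded up to 1063485; 1,063,485 required, 1,063,573 in favor — approved.
C: 4/5 of 1142334 = 913867.20, rounded up to 913868; 913,868 required, 913,868 in favor — approved.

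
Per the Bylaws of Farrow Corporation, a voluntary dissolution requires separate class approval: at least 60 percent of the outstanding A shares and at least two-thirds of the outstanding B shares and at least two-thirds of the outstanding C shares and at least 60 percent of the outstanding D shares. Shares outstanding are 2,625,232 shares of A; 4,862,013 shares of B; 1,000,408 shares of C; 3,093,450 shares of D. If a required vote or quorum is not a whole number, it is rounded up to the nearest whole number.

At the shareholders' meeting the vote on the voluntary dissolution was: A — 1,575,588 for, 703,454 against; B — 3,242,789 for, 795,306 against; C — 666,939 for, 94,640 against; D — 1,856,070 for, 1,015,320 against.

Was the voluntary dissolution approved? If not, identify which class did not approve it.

Approved — every class gave the required vote.

A: 3/5 of 2625232 = 1575139.20, rounded up to 1575140; 1,575,140 required, 1,575,588 in favor — approved.
B: 2/3 of 4862013 = 3241342; 3,241,342 required, 3,242,789 in favor — approved.
C: 2/3 of 1000408 = 666938.67, rounded up to 666939; 666,939 required, 666,939 in favor — approved.
D: 3/5 of 3093450 = 1856070; 1,856,070 required, 1,856,070 in favor — approved.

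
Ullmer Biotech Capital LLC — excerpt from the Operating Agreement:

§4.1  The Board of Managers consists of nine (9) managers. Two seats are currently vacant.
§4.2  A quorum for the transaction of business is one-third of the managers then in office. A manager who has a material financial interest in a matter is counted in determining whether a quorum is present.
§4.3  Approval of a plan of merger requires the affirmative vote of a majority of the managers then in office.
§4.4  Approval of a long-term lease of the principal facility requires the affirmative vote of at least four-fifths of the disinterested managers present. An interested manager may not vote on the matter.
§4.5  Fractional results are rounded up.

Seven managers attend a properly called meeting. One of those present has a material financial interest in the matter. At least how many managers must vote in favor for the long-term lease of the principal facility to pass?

The long-term lease of the principal facility requires four-fifths of the disinterested managers present (7 − 1 = 6).
4/5 of 6 = 4.80, rounded up to 5.

5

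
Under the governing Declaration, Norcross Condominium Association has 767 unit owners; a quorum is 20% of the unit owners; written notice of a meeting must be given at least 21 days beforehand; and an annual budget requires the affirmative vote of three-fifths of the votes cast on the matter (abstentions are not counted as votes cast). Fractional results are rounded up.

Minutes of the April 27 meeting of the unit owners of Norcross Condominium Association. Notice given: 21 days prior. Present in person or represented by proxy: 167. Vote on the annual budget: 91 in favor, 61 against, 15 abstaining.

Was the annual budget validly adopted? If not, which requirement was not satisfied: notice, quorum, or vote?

Notice: 21 days given; 21 required. Satisfied.
Quorum: 20% of 767 = 153.40, rounded up to 154; 167 present. Satisfied.
Vote: requires three-fifths of the votes cast (167 − 15 abstaining = 152); 3/5 of 152 = 91.20, rounded up to 92, so 92 needed; 91 in favor. Not satisfied.

Invalid — vote requirement not satisfied.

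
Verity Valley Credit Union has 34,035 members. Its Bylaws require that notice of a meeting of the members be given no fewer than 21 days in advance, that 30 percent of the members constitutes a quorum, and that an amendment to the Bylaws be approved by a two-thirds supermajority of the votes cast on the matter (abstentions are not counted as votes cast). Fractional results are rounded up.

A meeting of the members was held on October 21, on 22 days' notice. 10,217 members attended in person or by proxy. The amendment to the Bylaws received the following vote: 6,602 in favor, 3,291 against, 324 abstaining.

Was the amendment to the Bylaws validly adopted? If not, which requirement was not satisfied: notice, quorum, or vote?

Valid — all requirements satisfied.

Notice: 22 days given; 21 required. Satisfied.
Quorum: 30% of 34,035 = 10,210.50, rounded up to 10,211; 10,217 present. Satisfied.
Vote: requires two-thirds of the votes cast (10,217 − 324 abstaining = 9,893); 2/3 of 9893 = 6595.33, rounded up to 6596, so 6,596 needed; 6,602 in favor. Satisfied.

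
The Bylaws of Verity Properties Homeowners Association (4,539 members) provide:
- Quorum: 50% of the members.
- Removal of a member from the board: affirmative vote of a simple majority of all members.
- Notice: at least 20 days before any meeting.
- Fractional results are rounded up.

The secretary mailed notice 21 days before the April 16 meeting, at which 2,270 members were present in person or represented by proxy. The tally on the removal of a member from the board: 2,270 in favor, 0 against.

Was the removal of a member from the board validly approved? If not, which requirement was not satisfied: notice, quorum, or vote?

Notice: 21 days given; 20 required. Satisfied.
Quorum: 50% of 4,539 = 2,269.50, rounded up to 2,270; 2,270 present. Satisfied.
Vote: requires a majority of all members (4,539); a majority of 4539 is 2270, so 2,270 needed; 2,270 in favor. Satisfied.

Valid — all requirements satisfied.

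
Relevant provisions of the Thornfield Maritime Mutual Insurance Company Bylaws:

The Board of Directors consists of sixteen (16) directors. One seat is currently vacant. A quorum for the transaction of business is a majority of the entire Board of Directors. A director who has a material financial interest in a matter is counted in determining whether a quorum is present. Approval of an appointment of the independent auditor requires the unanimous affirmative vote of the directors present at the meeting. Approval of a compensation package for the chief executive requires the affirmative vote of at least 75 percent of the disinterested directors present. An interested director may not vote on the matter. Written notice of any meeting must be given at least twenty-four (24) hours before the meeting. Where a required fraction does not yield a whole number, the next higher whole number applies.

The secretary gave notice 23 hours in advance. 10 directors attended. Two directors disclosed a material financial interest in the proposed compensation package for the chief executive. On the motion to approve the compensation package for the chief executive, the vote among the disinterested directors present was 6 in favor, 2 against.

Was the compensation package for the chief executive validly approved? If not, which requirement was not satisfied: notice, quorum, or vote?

Notice: 23 hours given; 24 required (23 < 24). Not satisfied.
Quorum: 10 present (interested directors count toward quorum); quorum is 9. Satisfied.
Vote: the compensation package for the chief executive requires three-fourths of the disinterested directors present (10 − 2 = 8). 3/4 of 8 = 6, so 6 affirmative votes are needed; 6 voted in favor. Satisfied.

Invalid — notice requirement not satisfied.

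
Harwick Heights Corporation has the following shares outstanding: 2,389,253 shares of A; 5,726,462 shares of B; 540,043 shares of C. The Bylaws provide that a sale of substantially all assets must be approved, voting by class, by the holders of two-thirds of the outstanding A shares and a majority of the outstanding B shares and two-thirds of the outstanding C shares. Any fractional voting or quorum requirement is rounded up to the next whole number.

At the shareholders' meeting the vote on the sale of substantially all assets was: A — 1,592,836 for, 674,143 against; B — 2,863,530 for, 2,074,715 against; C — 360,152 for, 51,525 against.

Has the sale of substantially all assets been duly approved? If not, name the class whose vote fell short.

Approved — every class gave the required vote.

A: 2/3 of 2389253 = 1592835.33, rounded up to 1592836; 1,592,836 required, 1,592,836 in favor — approved.
B: a majority of 5726462 is 2863232; 2,863,232 required, 2,863,530 in favor — approved.
C: 2/3 of 540043 = 360028.67, rounded up to 360029; 360,029 required, 360,152 in favor — approved.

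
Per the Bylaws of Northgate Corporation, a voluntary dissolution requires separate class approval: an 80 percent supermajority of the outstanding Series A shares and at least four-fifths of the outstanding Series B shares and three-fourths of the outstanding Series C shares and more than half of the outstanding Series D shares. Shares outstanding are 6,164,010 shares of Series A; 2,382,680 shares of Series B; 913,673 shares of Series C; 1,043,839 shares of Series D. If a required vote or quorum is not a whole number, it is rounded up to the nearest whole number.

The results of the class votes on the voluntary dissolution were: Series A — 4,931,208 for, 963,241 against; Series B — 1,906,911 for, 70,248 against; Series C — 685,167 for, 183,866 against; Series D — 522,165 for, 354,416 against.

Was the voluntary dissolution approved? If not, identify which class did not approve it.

Series A: 4/5 of 6164010 = 4931208; 4,931,208 required, 4,931,208 in favor — approved.
Series B: 4/5 of 2382680 = 1906144; 1,906,144 required, 1,906,911 in favor — approved.
Series C: 3/4 of 913673 = 685254.75, rounded up to 685255; 685,255 required, 685,167 in favor — not approved.
Series D: a majority of 1043839 is 521920; 521,920 required, 522,165 in favor — approved.

Not approved — the Series C shares did not give the required vote.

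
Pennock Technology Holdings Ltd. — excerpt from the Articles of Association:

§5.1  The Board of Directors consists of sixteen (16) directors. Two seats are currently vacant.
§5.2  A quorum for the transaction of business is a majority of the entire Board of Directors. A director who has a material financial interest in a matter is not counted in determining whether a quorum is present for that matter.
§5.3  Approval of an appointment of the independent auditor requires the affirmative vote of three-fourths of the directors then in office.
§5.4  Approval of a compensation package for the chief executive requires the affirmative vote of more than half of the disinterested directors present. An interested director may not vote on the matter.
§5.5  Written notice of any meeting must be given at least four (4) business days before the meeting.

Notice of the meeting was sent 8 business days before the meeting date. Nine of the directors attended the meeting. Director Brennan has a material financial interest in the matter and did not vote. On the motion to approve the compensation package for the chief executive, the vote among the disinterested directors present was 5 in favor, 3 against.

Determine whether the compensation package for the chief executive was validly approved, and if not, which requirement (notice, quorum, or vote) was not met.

Invalid — quorum requirement not satisfied.

Notice: 8 business days given; 4 required (8 ≥ 4). Satisfied.
Quorum: 9 present, but the 1 interested director does not count, leaving 8. Quorum is 9. Not satisfied.
Vote: the compensation package for the chief executive requires a majority of the disinterested directors present (9 − 1 = 8). A majority of 8 is 5, so 5 affirmative votes are needed; 5 voted in favor. Satisfied. (Moot — without a quorum no business can be validly transacted.)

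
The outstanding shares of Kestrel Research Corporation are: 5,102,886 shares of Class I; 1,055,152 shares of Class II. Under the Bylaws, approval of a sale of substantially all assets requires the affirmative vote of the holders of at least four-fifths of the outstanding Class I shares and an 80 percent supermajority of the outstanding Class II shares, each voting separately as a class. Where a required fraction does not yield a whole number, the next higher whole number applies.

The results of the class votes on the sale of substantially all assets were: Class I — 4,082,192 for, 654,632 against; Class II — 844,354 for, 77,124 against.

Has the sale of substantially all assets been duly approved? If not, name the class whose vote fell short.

Class I: 4/5 of 5102886 = 4082308.80, rounded up to 4082309; 4,082,309 required, 4,082,192 in favor — not approved.
Class II: 4/5 of 1055152 = 844121.60, rounded up to 844122; 844,122 required, 844,354 in favor — approved.

Not approved — the Class I shares did not give the required vote.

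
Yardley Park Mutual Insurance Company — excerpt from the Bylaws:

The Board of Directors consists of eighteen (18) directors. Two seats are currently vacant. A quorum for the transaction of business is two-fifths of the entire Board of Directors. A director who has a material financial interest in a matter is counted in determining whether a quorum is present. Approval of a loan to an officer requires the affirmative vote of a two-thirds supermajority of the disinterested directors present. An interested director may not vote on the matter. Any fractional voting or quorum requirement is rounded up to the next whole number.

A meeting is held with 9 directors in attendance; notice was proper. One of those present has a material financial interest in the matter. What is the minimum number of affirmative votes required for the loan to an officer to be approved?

6

The loan to an officer requires two-thirds of the disinterested directors present (9 − 1 = 8).
2/3 of 8 = 5.33, rounded up to 6.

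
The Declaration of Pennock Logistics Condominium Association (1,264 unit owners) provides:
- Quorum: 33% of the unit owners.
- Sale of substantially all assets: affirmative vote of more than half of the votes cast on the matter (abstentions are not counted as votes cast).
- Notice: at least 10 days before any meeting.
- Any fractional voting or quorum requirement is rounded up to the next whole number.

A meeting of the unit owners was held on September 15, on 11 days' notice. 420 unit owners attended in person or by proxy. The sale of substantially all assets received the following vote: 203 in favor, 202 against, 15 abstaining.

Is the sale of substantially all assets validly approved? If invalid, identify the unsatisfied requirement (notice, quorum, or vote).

Valid — all requirements satisfied.

Notice: 11 days given; 10 required. Satisfied.
Quorum: 33% of 1,264 = 417.12, rounded up to 418; 420 present. Satisfied.
Vote: requires a majority of the votes cast (420 − 15 abstaining = 405); a majority of 405 is 203, so 203 needed; 203 in favor. Satisfied.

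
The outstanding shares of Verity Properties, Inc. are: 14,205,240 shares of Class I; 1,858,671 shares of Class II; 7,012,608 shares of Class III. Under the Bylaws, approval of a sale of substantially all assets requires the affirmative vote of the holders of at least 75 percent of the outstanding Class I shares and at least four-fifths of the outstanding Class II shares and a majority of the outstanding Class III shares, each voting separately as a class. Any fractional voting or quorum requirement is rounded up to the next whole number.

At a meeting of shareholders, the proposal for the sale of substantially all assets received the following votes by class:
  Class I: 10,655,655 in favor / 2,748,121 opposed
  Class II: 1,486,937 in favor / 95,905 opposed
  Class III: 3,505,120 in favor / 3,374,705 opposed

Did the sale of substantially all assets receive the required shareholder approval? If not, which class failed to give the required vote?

Class I: 3/4 of 14205240 = 10653930; 10,653,930 required, 10,655,655 in favor — approved.
Class II: 4/5 of 1858671 = 1486936.80, rounded up to 1486937; 1,486,937 required, 1,486,937 in favor — approved.
Class III: a majority of 7012608 is 3506305; 3,506,305 required, 3,505,120 in favor — not approved.

Not approved — the Class III shares did not give the required vote.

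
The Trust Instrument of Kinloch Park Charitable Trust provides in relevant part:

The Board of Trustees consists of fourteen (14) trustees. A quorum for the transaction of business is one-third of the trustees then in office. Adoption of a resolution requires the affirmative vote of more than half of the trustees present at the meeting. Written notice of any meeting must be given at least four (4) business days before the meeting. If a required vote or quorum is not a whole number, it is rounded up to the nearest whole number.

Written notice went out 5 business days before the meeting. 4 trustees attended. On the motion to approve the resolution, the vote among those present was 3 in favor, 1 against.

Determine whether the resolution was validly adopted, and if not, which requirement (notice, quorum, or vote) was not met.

Invalid — quorum requirement not satisfied.

Notice: 5 business days given; 4 required (5 ≥ 4). Satisfied.
Quorum: 4 present; quorum is 5. Not satisfied.
Vote: the resolution requires a majority of the trustees present (4). A majority of 4 is 3, so 3 affirmative votes are needed; 3 voted in favor. Satisfied. (Moot — without a quorum no business can be validly transacted.)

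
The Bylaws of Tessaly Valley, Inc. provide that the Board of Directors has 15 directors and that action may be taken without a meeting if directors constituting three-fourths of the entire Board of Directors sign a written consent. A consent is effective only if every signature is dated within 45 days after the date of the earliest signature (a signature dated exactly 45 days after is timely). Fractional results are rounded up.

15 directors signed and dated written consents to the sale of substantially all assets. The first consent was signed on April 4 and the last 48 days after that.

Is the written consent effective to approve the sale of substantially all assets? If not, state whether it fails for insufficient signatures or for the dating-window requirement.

Not effective — dating-window requirement not satisfied.

Signatures required: three-fourths of 15 — 3/4 of 15 = 11.25, rounded up to 12, so 12 needed; 15 signed. Sufficient.
Dating window: the latest signature is 48 days after the earliest; the limit is 45 days. Outside the window.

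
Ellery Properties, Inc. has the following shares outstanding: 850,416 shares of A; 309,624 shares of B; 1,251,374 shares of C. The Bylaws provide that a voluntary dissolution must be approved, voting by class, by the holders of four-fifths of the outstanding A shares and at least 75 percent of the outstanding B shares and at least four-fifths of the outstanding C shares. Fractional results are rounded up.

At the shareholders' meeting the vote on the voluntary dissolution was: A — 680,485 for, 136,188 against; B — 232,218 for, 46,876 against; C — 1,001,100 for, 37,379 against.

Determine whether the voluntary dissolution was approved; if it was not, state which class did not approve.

A: 4/5 of 850416 = 680332.80, rounded up to 680333; 680,333 required, 680,485 in favor — approved.
B: 3/4 of 309624 = 232218; 232,218 required, 232,218 in favor — approved.
C: 4/5 of 1251374 = 1001099.20, rounded up to 1001100; 1,001,100 required, 1,001,100 in favor — approved.

Approved — every class gave the required vote.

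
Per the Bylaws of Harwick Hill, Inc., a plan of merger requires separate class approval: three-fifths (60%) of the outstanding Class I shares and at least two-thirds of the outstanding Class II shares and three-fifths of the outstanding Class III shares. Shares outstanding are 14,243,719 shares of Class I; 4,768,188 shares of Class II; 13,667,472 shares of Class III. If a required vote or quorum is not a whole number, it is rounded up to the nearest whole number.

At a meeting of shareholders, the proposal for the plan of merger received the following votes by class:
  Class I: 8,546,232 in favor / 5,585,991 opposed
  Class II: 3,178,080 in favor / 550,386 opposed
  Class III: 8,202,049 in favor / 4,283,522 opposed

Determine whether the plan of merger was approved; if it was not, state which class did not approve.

Not approved — the Class II shares did not give the required vote.

Class I: 3/5 of 14243719 = 8546231.40, rounded up to 8546232; 8,546,232 required, 8,546,232 in favor — approved.
Class II: 2/3 of 4768188 = 3178792; 3,178,792 required, 3,178,080 in favor — not approved.
Class III: 3/5 of 13667472 = 8200483.20, rounded up to 8200484; 8,200,484 required, 8,202,049 in favor — approved.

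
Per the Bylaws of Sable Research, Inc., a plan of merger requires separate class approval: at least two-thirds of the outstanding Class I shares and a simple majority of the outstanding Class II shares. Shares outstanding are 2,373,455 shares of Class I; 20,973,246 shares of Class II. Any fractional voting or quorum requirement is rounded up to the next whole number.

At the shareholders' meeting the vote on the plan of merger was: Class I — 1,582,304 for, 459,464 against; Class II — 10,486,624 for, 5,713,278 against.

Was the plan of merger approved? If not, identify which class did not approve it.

Approved — every class gave the required vote.

Class I: 2/3 of 2373455 = 1582303.33, rounded up to 1582304; 1,582,304 required, 1,582,304 in favor — approved.
Class II: a majority of 20973246 is 10486624; 10,486,624 required, 10,486,624 in favor — approved.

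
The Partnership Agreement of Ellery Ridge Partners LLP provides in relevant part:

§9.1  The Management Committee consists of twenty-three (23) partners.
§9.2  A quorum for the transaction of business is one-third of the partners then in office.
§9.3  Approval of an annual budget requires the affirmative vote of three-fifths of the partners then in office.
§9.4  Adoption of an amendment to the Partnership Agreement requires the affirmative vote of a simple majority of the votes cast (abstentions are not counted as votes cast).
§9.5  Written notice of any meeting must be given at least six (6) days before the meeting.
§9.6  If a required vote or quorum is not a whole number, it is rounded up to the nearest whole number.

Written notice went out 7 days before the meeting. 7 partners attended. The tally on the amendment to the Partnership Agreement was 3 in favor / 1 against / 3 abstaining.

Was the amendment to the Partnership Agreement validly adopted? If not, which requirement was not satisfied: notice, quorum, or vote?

Notice: 7 days given; 6 required (7 ≥ 6). Satisfied.
Quorum: 7 present; quorum is 8. Not satisfied.
Vote: the amendment to the Partnership Agreement requires a majority of the votes cast (7 present − 3 abstaining = 4). A majority of 4 is 3, so 3 affirmative votes are needed; 3 voted in favor. Satisfied. (Moot — without a quorum no business can be validly transacted.)

Invalid — quorum requirement not satisfied.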